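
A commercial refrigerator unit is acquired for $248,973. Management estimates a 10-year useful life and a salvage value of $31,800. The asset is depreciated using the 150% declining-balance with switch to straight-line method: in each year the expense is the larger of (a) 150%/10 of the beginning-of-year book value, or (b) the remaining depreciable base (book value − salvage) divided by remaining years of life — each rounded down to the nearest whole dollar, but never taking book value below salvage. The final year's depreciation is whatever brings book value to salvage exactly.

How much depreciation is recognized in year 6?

$16,570

Depreciable base = $248,973 − $31,800 = $217,173.
Year 1: DB = ⌊$248,973 × 150%/10⌋ = $37,345; SL = ⌊$217,173/10⌋ = $21,717 → take DB $37,345. Book value $211,628.
Year 2: DB = ⌊$211,628 × 150%/10⌋ = $31,744; SL = ⌊$179,828/9⌋ = $19,980 → take DB $31,744. Book value $179,884.
Year 3: DB = ⌊$179,884 × 150%/10⌋ = $26,982; SL = ⌊$148,084/8⌋ = $18,510 → take DB $26,982. Book value $152,902.
Year 4: DB = ⌊$152,902 × 150%/10⌋ = $22,935; SL = ⌊$121,102/7⌋ = $17,300 → take DB $22,935. Book value $129,967.
Year 5: DB = ⌊$129,967 × 150%/10⌋ = $19,495; SL = ⌊$98,167/6⌋ = $16,361 → take DB $19,495. Book value $110,472.
Year 6: DB = ⌊$110,472 × 150%/10⌋ = $16,570; SL = ⌊$78,672/5⌋ = $15,734 → take DB $16,570. Book value $93,902.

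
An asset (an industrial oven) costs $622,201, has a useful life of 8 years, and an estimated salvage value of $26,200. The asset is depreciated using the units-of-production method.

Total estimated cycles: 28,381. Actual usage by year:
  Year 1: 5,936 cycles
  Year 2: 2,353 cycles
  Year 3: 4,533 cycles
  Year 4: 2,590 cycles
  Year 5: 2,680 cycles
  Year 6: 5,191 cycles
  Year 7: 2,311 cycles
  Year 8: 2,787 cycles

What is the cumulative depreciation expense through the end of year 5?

$379,932

Depreciable base = $622,201 − $26,200 = $596,001.
Rate = $596,001 / 28,381 cycles = $21 per cycle.
Year 1: 5,936 × $21 = $124,656. Book value $497,545.
Year 2: 2,353 × $21 = $49,413. Book value $448,132.
Year 3: 4,533 × $21 = $95,193. Book value $352,939.
Year 4: 2,590 × $21 = $54,390. Book value $298,549.
Year 5: 2,680 × $21 = $56,280. Book value $242,269.
Accumulated through year 5 = $622,201 − $242,269 = $379,932.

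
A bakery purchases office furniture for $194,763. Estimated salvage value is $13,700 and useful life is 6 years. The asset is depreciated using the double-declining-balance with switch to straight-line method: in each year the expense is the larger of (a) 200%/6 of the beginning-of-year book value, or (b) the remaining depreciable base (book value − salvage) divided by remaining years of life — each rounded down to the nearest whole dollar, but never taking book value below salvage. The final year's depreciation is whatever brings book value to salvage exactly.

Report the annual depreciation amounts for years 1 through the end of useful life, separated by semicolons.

Depreciable base = $194,763 − $13,700 = $181,063.
Year 1: DB = ⌊$194,763 × 200%/6⌋ = $64,921; SL = ⌊$181,063/6⌋ = $30,177 → take DB $64,921. Book value $129,842.
Year 2: DB = ⌊$129,842 × 200%/6⌋ = $43,280; SL = ⌊$116,142/5⌋ = $23,228 → take DB $43,280. Book value $86,562.
Year 3: DB = ⌊$86,562 × 200%/6⌋ = $28,854; SL = ⌊$72,862/4⌋ = $18,215 → take DB $28,854. Book value $57,708.
Year 4: DB = ⌊$57,708 × 200%/6⌋ = $19,236; SL = ⌊$44,008/3⌋ = $14,669 → take DB $19,236. Book value $38,472.
Year 5: DB = ⌊$38,472 × 200%/6⌋ = $12,824; SL = ⌊$24,772/2⌋ = $12,386 → take DB $12,824. Book value $25,648.
Year 6 (final): $25,648 − $13,700 = $11,948. Book value $13,700.

$64,921; $43,280; $28,854; $19,236; $12,824; $11,948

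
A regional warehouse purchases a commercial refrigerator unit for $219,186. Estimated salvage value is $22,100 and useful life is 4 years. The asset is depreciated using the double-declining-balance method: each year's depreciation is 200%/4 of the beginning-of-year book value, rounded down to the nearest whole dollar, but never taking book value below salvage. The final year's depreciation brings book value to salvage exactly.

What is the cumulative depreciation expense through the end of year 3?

$191,787

Depreciable base = $219,186 − $22,100 = $197,086.
Year 1: ⌊$219,186 × 200%/4⌋ = $109,593. Book value $109,593.
Year 2: ⌊$109,593 × 200%/4⌋ = $54,796. Book value $54,797.
Year 3: ⌊$54,797 × 200%/4⌋ = $27,398. Book value $27,399.
Accumulated through year 3 = $219,186 − $27,399 = $191,787.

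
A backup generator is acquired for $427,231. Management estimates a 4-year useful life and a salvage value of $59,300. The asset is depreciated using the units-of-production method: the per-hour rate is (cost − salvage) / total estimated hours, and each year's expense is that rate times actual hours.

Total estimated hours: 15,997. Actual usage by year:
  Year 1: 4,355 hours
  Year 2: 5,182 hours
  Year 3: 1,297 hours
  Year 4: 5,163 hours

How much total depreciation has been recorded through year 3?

$249,182

Depreciable base = $427,231 − $59,300 = $367,931.
Rate = $367,931 / 15,997 hours = $23 per hour.
Year 1: 4,355 × $23 = $100,165. Book value $327,066.
Year 2: 5,182 × $23 = $119,186. Book value $207,880.
Year 3: 1,297 × $23 = $29,831. Book value $178,049.
Accumulated through year 3 = $427,231 − $178,049 = $249,182.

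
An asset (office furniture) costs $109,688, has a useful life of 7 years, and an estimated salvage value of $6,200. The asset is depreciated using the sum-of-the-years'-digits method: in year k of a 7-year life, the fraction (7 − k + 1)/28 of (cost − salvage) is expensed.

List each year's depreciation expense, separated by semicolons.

Depreciable base = $109,688 − $6,200 = $103,488.
Sum of the years' digits = 7+6+5+4+3+2+1 = 28.
Year 1: $103,488 × 7/28 = $25,872. Book value $83,816.
Year 2: $103,488 × 6/28 = $22,176. Book value $61,640.
Year 3: $103,488 × 5/28 = $18,480. Book value $43,160.
Year 4: $103,488 × 4/28 = $14,784. Book value $28,376.
Year 5: $103,488 × 3/28 = $11,088. Book value $17,288.
Year 6: $103,488 × 2/28 = $7,392. Book value $9,896.
Year 7: $103,488 × 1/28 = $3,696. Book value $6,200.

$25,872; $22,176; $18,480; $14,784; $11,088; $7,392; $3,696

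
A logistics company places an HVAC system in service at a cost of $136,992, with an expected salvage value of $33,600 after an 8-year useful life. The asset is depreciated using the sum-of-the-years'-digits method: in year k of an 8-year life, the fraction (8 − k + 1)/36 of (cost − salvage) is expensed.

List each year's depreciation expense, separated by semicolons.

$22,976; $20,104; $17,232; $14,360; $11,488; $8,616; $5,744; $2,872

Depreciable base = $136,992 − $33,600 = $103,392.
Sum of the years' digits = 8+7+6+5+4+3+2+1 = 36.
Year 1: $103,392 × 8/36 = $22,976. Book value $114,016.
Year 2: $103,392 × 7/36 = $20,104. Book value $93,912.
Year 3: $103,392 × 6/36 = $17,232. Book value $76,680.
Year 4: $103,392 × 5/36 = $14,360. Book value $62,320.
Year 5: $103,392 × 4/36 = $11,488. Book value $50,832.
Year 6: $103,392 × 3/36 = $8,616. Book value $42,216.
Year 7: $103,392 × 2/36 = $5,744. Book value $36,472.
Year 8: $103,392 × 1/36 = $2,872. Book value $33,600.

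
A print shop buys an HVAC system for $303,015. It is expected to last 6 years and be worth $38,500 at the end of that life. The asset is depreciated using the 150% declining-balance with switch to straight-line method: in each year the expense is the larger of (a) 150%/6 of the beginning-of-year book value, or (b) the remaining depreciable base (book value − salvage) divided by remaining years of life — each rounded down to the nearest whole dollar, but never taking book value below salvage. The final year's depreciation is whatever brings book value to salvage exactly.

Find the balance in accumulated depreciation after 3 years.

Depreciable base = $303,015 − $38,500 = $264,515.
Year 1: DB = ⌊$303,015 × 150%/6⌋ = $75,753; SL = ⌊$264,515/6⌋ = $44,085 → take DB $75,753. Book value $227,262.
Year 2: DB = ⌊$227,262 × 150%/6⌋ = $56,815; SL = ⌊$188,762/5⌋ = $37,752 → take DB $56,815. Book value $170,447.
Year 3: DB = ⌊$170,447 × 150%/6⌋ = $42,611; SL = ⌊$131,947/4⌋ = $32,986 → take DB $42,611. Book value $127,836.
Accumulated through year 3 = $303,015 − $127,836 = $175,179.

$175,179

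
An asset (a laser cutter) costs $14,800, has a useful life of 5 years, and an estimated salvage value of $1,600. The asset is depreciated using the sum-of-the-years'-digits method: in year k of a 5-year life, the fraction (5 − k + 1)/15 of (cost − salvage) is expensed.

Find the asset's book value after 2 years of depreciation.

Depreciable base = $14,800 − $1,600 = $13,200.
Sum of the years' digits = 5+4+3+2+1 = 15.
Year 1: $13,200 × 5/15 = $4,400. Book value $10,400.
Year 2: $13,200 × 4/15 = $3,520. Book value $6,880.

$6,880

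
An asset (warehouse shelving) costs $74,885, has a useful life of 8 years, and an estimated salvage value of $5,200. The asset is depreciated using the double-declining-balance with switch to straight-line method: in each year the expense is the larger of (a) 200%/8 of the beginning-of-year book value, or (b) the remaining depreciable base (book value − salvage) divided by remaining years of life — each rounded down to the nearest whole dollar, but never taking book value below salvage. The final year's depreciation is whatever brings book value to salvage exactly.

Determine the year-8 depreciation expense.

Depreciable base = $74,885 − $5,200 = $69,685.
Year 1: DB = ⌊$74,885 × 200%/8⌋ = $18,721; SL = ⌊$69,685/8⌋ = $8,710 → take DB $18,721. Book value $56,164.
Year 2: DB = ⌊$56,164 × 200%/8⌋ = $14,041; SL = ⌊$50,964/7⌋ = $7,280 → take DB $14,041. Book value $42,123.
Year 3: DB = ⌊$42,123 × 200%/8⌋ = $10,530; SL = ⌊$36,923/6⌋ = $6,153 → take DB $10,530. Book value $31,593.
Year 4: DB = ⌊$31,593 × 200%/8⌋ = $7,898; SL = ⌊$26,393/5⌋ = $5,278 → take DB $7,898. Book value $23,695.
Year 5: DB = ⌊$23,695 × 200%/8⌋ = $5,923; SL = ⌊$18,495/4⌋ = $4,623 → take DB $5,923. Book value $17,772.
Year 6: DB = ⌊$17,772 × 200%/8⌋ = $4,443; SL = ⌊$12,572/3⌋ = $4,190 → take DB $4,443. Book value $13,329.
Year 7: DB = ⌊$13,329 × 200%/8⌋ = $3,332; SL = ⌊$8,129/2⌋ = $4,064 → take SL $4,064. Book value $9,265.
Year 8 (final): $9,265 − $5,200 = $4,065. Book value $5,200.

$4,065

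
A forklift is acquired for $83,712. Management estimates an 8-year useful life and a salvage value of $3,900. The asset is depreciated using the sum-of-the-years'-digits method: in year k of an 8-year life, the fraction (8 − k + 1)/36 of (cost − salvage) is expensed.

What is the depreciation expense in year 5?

Depreciable base = $83,712 − $3,900 = $79,812.
Sum of the years' digits = 8+7+6+5+4+3+2+1 = 36.
Year 1: $79,812 × 8/36 = $17,736. Book value $65,976.
Year 2: $79,812 × 7/36 = $15,519. Book value $50,457.
Year 3: $79,812 × 6/36 = $13,302. Book value $37,155.
Year 4: $79,812 × 5/36 = $11,085. Book value $26,070.
Year 5: $79,812 × 4/36 = $8,868. Book value $17,202.

$8,868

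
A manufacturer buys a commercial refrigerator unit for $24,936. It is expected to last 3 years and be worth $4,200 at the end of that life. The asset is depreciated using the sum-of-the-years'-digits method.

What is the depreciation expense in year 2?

$6,912

Depreciable base = $24,936 − $4,200 = $20,736.
Sum of the years' digits = 3+2+1 = 6.
Year 1: $20,736 × 3/6 = $10,368. Book value $14,568.
Year 2: $20,736 × 2/6 = $6,912. Book value $7,656.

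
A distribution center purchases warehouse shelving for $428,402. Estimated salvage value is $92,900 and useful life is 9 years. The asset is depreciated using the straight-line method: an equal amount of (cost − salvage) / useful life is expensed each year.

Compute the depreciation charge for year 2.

Depreciable base = $428,402 − $92,900 = $335,502.
Annual expense = $335,502 / 9 = $37,278.

$37,278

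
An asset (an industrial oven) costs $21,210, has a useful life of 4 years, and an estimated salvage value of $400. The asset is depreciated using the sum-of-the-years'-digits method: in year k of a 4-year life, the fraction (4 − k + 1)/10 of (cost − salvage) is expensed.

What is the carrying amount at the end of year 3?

$2,481

Depreciable base = $21,210 − $400 = $20,810.
Sum of the years' digits = 4+3+2+1 = 10.
Year 1: $20,810 × 4/10 = $8,324. Book value $12,886.
Year 2: $20,810 × 3/10 = $6,243. Book value $6,643.
Year 3: $20,810 × 2/10 = $4,162. Book value $2,481.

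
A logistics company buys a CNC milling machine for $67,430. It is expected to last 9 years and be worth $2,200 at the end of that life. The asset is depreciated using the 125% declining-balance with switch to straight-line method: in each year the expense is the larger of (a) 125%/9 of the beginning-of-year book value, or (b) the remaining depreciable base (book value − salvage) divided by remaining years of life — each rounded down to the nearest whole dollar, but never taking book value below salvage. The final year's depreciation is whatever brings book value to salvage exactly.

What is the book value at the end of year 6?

$22,630

Depreciable base = $67,430 − $2,200 = $65,230.
Year 1: DB = ⌊$67,430 × 125%/9⌋ = $9,365; SL = ⌊$65,230/9⌋ = $7,247 → take DB $9,365. Book value $58,065.
Year 2: DB = ⌊$58,065 × 125%/9⌋ = $8,064; SL = ⌊$55,865/8⌋ = $6,983 → take DB $8,064. Book value $50,001.
Year 3: DB = ⌊$50,001 × 125%/9⌋ = $6,944; SL = ⌊$47,801/7⌋ = $6,828 → take DB $6,944. Book value $43,057.
Year 4: DB = ⌊$43,057 × 125%/9⌋ = $5,980; SL = ⌊$40,857/6⌋ = $6,809 → take SL $6,809. Book value $36,248.
Year 5: DB = ⌊$36,248 × 125%/9⌋ = $5,034; SL = ⌊$34,048/5⌋ = $6,809 → take SL $6,809. Book value $29,439.
Year 6: DB = ⌊$29,439 × 125%/9⌋ = $4,088; SL = ⌊$27,239/4⌋ = $6,809 → take SL $6,809. Book value $22,630.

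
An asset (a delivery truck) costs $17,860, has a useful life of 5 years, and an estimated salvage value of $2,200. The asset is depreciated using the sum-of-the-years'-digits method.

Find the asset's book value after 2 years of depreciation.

Depreciable base = $17,860 − $2,200 = $15,660.
Sum of the years' digits = 5+4+3+2+1 = 15.
Year 1: $15,660 × 5/15 = $5,220. Book value $12,640.
Year 2: $15,660 × 4/15 = $4,176. Book value $8,464.

$8,464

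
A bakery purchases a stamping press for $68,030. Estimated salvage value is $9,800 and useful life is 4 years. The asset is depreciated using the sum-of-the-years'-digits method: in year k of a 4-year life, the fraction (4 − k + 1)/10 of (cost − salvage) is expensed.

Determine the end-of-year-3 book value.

Depreciable base = $68,030 − $9,800 = $58,230.
Sum of the years' digits = 4+3+2+1 = 10.
Year 1: $58,230 × 4/10 = $23,292. Book value $44,738.
Year 2: $58,230 × 3/10 = $17,469. Book value $27,269.
Year 3: $58,230 × 2/10 = $11,646. Book value $15,623.

$15,623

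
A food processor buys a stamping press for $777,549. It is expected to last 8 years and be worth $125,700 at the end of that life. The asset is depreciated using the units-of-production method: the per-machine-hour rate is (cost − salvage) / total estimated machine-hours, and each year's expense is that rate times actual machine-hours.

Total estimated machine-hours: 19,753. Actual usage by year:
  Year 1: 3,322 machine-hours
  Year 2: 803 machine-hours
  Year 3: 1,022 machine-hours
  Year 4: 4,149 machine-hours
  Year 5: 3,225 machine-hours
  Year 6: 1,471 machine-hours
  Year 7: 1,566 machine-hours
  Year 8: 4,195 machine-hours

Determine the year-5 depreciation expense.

$106,425

Depreciable base = $777,549 − $125,700 = $651,849.
Rate = $651,849 / 19,753 machine-hours = $33 per machine-hour.
Year 1: 3,322 × $33 = $109,626. Book value $667,923.
Year 2: 803 × $33 = $26,499. Book value $641,424.
Year 3: 1,022 × $33 = $33,726. Book value $607,698.
Year 4: 4,149 × $33 = $136,917. Book value $470,781.
Year 5: 3,225 × $33 = $106,425. Book value $364,356.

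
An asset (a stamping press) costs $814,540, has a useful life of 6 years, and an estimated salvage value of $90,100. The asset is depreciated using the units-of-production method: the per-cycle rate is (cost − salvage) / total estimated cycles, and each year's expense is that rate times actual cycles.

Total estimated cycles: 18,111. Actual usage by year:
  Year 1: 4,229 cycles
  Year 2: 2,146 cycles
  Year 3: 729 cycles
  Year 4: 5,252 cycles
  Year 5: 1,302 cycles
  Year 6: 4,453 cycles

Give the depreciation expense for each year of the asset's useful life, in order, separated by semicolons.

$169,160; $85,840; $29,160; $210,080; $52,080; $178,120

Depreciable base = $814,540 − $90,100 = $724,440.
Rate = $724,440 / 18,111 cycles = $40 per cycle.
Year 1: 4,229 × $40 = $169,160. Book value $645,380.
Year 2: 2,146 × $40 = $85,840. Book value $559,540.
Year 3: 729 × $40 = $29,160. Book value $530,380.
Year 4: 5,252 × $40 = $210,080. Book value $320,300.
Year 5: 1,302 × $40 = $52,080. Book value $268,220.
Year 6: 4,453 × $40 = $178,120. Book value $90,100.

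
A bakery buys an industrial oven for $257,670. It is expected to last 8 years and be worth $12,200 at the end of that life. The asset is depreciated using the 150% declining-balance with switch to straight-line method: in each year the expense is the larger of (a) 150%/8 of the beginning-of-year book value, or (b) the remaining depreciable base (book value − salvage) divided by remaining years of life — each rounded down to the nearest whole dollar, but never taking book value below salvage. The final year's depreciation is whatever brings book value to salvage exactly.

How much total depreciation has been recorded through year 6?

Depreciable base = $257,670 − $12,200 = $245,470.
Year 1: DB = ⌊$257,670 × 150%/8⌋ = $48,313; SL = ⌊$245,470/8⌋ = $30,683 → take DB $48,313. Book value $209,357.
Year 2: DB = ⌊$209,357 × 150%/8⌋ = $39,254; SL = ⌊$197,157/7⌋ = $28,165 → take DB $39,254. Book value $170,103.
Year 3: DB = ⌊$170,103 × 150%/8⌋ = $31,894; SL = ⌊$157,903/6⌋ = $26,317 → take DB $31,894. Book value $138,209.
Year 4: DB = ⌊$138,209 × 150%/8⌋ = $25,914; SL = ⌊$126,009/5⌋ = $25,201 → take DB $25,914. Book value $112,295.
Year 5: DB = ⌊$112,295 × 150%/8⌋ = $21,055; SL = ⌊$100,095/4⌋ = $25,023 → take SL $25,023. Book value $87,272.
Year 6: DB = ⌊$87,272 × 150%/8⌋ = $16,363; SL = ⌊$75,072/3⌋ = $25,024 → take SL $25,024. Book value $62,248.
Accumulated through year 6 = $257,670 − $62,248 = $195,422.

$195,422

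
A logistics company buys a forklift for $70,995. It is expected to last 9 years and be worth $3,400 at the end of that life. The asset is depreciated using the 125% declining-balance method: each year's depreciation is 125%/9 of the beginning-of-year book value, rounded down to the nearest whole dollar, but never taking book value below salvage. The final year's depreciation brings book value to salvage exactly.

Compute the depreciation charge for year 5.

Depreciable base = $70,995 − $3,400 = $67,595.
Year 1: ⌊$70,995 × 125%/9⌋ = $9,860. Book value $61,135.
Year 2: ⌊$61,135 × 125%/9⌋ = $8,490. Book value $52,645.
Year 3: ⌊$52,645 × 125%/9⌋ = $7,311. Book value $45,334.
Year 4: ⌊$45,334 × 125%/9⌋ = $6,296. Book value $39,038.
Year 5: ⌊$39,038 × 125%/9⌋ = $5,421. Book value $33,617.

$5,421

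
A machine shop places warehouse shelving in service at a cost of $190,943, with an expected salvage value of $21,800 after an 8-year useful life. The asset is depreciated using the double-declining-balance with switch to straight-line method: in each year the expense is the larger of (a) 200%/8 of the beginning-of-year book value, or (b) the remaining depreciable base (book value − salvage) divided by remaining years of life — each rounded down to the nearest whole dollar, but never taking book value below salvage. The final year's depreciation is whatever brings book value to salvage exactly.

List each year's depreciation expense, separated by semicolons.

Depreciable base = $190,943 − $21,800 = $169,143.
Year 1: DB = ⌊$190,943 × 200%/8⌋ = $47,735; SL = ⌊$169,143/8⌋ = $21,142 → take DB $47,735. Book value $143,208.
Year 2: DB = ⌊$143,208 × 200%/8⌋ = $35,802; SL = ⌊$121,408/7⌋ = $17,344 → take DB $35,802. Book value $107,406.
Year 3: DB = ⌊$107,406 × 200%/8⌋ = $26,851; SL = ⌊$85,606/6⌋ = $14,267 → take DB $26,851. Book value $80,555.
Year 4: DB = ⌊$80,555 × 200%/8⌋ = $20,138; SL = ⌊$58,755/5⌋ = $11,751 → take DB $20,138. Book value $60,417.
Year 5: DB = ⌊$60,417 × 200%/8⌋ = $15,104; SL = ⌊$38,617/4⌋ = $9,654 → take DB $15,104. Book value $45,313.
Year 6: DB = ⌊$45,313 × 200%/8⌋ = $11,328; SL = ⌊$23,513/3⌋ = $7,837 → take DB $11,328. Book value $33,985.
Year 7: DB = ⌊$33,985 × 200%/8⌋ = $8,496; SL = ⌊$12,185/2⌋ = $6,092 → take DB $8,496. Book value $25,489.
Year 8 (final): $25,489 − $21,800 = $3,689. Book value $21,800.

$47,735; $35,802; $26,851; $20,138; $15,104; $11,328; $8,496; $3,689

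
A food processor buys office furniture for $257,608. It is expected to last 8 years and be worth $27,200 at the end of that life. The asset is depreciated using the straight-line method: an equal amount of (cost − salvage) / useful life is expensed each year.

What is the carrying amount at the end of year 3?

$171,205

Depreciable base = $257,608 − $27,200 = $230,408.
Annual expense = $230,408 / 8 = $28,801.
End of year 1: book value $228,807.
End of year 2: book value $200,006.
End of year 3: book value $171,205.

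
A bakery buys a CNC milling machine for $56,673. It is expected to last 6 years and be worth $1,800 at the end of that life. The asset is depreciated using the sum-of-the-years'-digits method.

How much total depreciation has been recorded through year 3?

Depreciable base = $56,673 − $1,800 = $54,873.
Sum of the years' digits = 6+5+4+3+2+1 = 21.
Year 1: $54,873 × 6/21 = $15,678. Book value $40,995.
Year 2: $54,873 × 5/21 = $13,065. Book value $27,930.
Year 3: $54,873 × 4/21 = $10,452. Book value $17,478.
Accumulated through year 3 = $56,673 − $17,478 = $39,195.

$39,195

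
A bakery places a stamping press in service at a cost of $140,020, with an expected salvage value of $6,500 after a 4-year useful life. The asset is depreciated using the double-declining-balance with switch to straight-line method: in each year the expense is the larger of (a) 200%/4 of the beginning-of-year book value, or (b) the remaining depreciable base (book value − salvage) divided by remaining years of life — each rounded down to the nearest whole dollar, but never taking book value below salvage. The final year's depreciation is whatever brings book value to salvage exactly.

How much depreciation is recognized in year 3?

Depreciable base = $140,020 − $6,500 = $133,520.
Year 1: DB = ⌊$140,020 × 200%/4⌋ = $70,010; SL = ⌊$133,520/4⌋ = $33,380 → take DB $70,010. Book value $70,010.
Year 2: DB = ⌊$70,010 × 200%/4⌋ = $35,005; SL = ⌊$63,510/3⌋ = $21,170 → take DB $35,005. Book value $35,005.
Year 3: DB = ⌊$35,005 × 200%/4⌋ = $17,502; SL = ⌊$28,505/2⌋ = $14,252 → take DB $17,502. Book value $17,503.

$17,502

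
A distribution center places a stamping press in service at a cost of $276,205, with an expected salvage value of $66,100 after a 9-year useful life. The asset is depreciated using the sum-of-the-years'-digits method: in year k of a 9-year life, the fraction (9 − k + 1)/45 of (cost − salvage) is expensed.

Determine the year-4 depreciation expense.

Depreciable base = $276,205 − $66,100 = $210,105.
Sum of the years' digits = 9+8+7+6+5+4+3+2+1 = 45.
Year 1: $210,105 × 9/45 = $42,021. Book value $234,184.
Year 2: $210,105 × 8/45 = $37,352. Book value $196,832.
Year 3: $210,105 × 7/45 = $32,683. Book value $164,149.
Year 4: $210,105 × 6/45 = $28,014. Book value $136,135.

$28,014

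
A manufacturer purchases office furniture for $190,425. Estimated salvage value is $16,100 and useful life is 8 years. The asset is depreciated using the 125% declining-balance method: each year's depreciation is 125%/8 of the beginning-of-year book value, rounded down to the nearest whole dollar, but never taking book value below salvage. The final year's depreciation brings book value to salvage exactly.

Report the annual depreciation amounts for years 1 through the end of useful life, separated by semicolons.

$29,753; $25,105; $21,182; $17,872; $15,080; $12,723; $10,735; $41,875

Depreciable base = $190,425 − $16,100 = $174,325.
Year 1: ⌊$190,425 × 125%/8⌋ = $29,753. Book value $160,672.
Year 2: ⌊$160,672 × 125%/8⌋ = $25,105. Book value $135,567.
Year 3: ⌊$135,567 × 125%/8⌋ = $21,182. Book value $114,385.
Year 4: ⌊$114,385 × 125%/8⌋ = $17,872. Book value $96,513.
Year 5: ⌊$96,513 × 125%/8⌋ = $15,080. Book value $81,433.
Year 6: ⌊$81,433 × 125%/8⌋ = $12,723. Book value $68,710.
Year 7: ⌊$68,710 × 125%/8⌋ = $10,735. Book value $57,975.
Year 8 (final): $57,975 − $16,100 = $41,875. Book value $16,100.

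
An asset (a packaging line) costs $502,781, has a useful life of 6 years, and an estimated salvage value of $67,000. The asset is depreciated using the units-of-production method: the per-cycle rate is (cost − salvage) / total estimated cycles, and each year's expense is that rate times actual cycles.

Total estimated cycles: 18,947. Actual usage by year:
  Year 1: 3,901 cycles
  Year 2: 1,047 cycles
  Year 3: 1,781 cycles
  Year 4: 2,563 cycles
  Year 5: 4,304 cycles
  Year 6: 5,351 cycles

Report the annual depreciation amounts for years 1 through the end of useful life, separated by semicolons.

$89,723; $24,081; $40,963; $58,949; $98,992; $123,073

Depreciable base = $502,781 − $67,000 = $435,781.
Rate = $435,781 / 18,947 cycles = $23 per cycle.
Year 1: 3,901 × $23 = $89,723. Book value $413,058.
Year 2: 1,047 × $23 = $24,081. Book value $388,977.
Year 3: 1,781 × $23 = $40,963. Book value $348,014.
Year 4: 2,563 × $23 = $58,949. Book value $289,065.
Year 5: 4,304 × $23 = $98,992. Book value $190,073.
Year 6: 5,351 × $23 = $123,073. Book value $67,000.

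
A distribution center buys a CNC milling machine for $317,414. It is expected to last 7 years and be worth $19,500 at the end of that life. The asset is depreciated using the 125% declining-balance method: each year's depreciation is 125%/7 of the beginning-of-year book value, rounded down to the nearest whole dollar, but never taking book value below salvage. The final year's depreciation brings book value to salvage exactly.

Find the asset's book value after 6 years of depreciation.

$97,511

Depreciable base = $317,414 − $19,500 = $297,914.
Year 1: ⌊$317,414 × 125%/7⌋ = $56,681. Book value $260,733.
Year 2: ⌊$260,733 × 125%/7⌋ = $46,559. Book value $214,174.
Year 3: ⌊$214,174 × 125%/7⌋ = $38,245. Book value $175,929.
Year 4: ⌊$175,929 × 125%/7⌋ = $31,415. Book value $144,514.
Year 5: ⌊$144,514 × 125%/7⌋ = $25,806. Book value $118,708.
Year 6: ⌊$118,708 × 125%/7⌋ = $21,197. Book value $97,511.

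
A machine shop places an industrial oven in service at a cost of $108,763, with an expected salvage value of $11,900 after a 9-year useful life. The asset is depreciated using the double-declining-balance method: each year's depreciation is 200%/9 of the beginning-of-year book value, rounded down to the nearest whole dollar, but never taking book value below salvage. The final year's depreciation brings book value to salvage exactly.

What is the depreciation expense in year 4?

$11,372

Depreciable base = $108,763 − $11,900 = $96,863.
Year 1: ⌊$108,763 × 200%/9⌋ = $24,169. Book value $84,594.
Year 2: ⌊$84,594 × 200%/9⌋ = $18,798. Book value $65,796.
Year 3: ⌊$65,796 × 200%/9⌋ = $14,621. Book value $51,175.
Year 4: ⌊$51,175 × 200%/9⌋ = $11,372. Book value $39,803.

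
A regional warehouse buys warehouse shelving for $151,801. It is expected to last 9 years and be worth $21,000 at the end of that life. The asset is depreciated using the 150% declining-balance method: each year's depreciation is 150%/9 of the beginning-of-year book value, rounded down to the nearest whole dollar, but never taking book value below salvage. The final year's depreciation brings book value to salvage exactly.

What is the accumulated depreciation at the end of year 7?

Depreciable base = $151,801 − $21,000 = $130,801.
Year 1: ⌊$151,801 × 150%/9⌋ = $25,300. Book value $126,501.
Year 2: ⌊$126,501 × 150%/9⌋ = $21,083. Book value $105,418.
Year 3: ⌊$105,418 × 150%/9⌋ = $17,569. Book value $87,849.
Year 4: ⌊$87,849 × 150%/9⌋ = $14,641. Book value $73,208.
Year 5: ⌊$73,208 × 150%/9⌋ = $12,201. Book value $61,007.
Year 6: ⌊$61,007 × 150%/9⌋ = $10,167. Book value $50,840.
Year 7: ⌊$50,840 × 150%/9⌋ = $8,473. Book value $42,367.
Accumulated through year 7 = $151,801 − $42,367 = $109,434.

$109,434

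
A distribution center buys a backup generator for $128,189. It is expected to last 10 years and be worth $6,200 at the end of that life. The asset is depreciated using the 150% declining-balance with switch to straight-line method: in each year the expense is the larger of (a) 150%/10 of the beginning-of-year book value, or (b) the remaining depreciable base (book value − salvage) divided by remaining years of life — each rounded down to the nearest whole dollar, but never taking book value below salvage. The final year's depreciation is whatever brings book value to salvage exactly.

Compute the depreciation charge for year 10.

$10,120

Depreciable base = $128,189 − $6,200 = $121,989.
Year 1: DB = ⌊$128,189 × 150%/10⌋ = $19,228; SL = ⌊$121,989/10⌋ = $12,198 → take DB $19,228. Book value $108,961.
Year 2: DB = ⌊$108,961 × 150%/10⌋ = $16,344; SL = ⌊$102,761/9⌋ = $11,417 → take DB $16,344. Book value $92,617.
Year 3: DB = ⌊$92,617 × 150%/10⌋ = $13,892; SL = ⌊$86,417/8⌋ = $10,802 → take DB $13,892. Book value $78,725.
Year 4: DB = ⌊$78,725 × 150%/10⌋ = $11,808; SL = ⌊$72,525/7⌋ = $10,360 → take DB $11,808. Book value $66,917.
Year 5: DB = ⌊$66,917 × 150%/10⌋ = $10,037; SL = ⌊$60,717/6⌋ = $10,119 → take SL $10,119. Book value $56,798.
Year 6: DB = ⌊$56,798 × 150%/10⌋ = $8,519; SL = ⌊$50,598/5⌋ = $10,119 → take SL $10,119. Book value $46,679.
Year 7: DB = ⌊$46,679 × 150%/10⌋ = $7,001; SL = ⌊$40,479/4⌋ = $10,119 → take SL $10,119. Book value $36,560.
Year 8: DB = ⌊$36,560 × 150%/10⌋ = $5,484; SL = ⌊$30,360/3⌋ = $10,120 → take SL $10,120. Book value $26,440.
Year 9: DB = ⌊$26,440 × 150%/10⌋ = $3,966; SL = ⌊$20,240/2⌋ = $10,120 → take SL $10,120. Book value $16,320.
Year 10 (final): $16,320 − $6,200 = $10,120. Book value $6,200.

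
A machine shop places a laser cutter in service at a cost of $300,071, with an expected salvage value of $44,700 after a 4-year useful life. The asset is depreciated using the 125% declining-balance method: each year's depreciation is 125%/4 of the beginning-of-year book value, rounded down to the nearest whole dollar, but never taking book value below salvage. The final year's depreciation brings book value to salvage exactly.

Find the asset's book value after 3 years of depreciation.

Depreciable base = $300,071 − $44,700 = $255,371.
Year 1: ⌊$300,071 × 125%/4⌋ = $93,772. Book value $206,299.
Year 2: ⌊$206,299 × 125%/4⌋ = $64,468. Book value $141,831.
Year 3: ⌊$141,831 × 125%/4⌋ = $44,322. Book value $97,509.

$97,509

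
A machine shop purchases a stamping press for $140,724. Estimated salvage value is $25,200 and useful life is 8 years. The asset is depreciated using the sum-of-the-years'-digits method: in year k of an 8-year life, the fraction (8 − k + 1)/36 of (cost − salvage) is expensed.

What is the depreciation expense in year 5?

Depreciable base = $140,724 − $25,200 = $115,524.
Sum of the years' digits = 8+7+6+5+4+3+2+1 = 36.
Year 1: $115,524 × 8/36 = $25,672. Book value $115,052.
Year 2: $115,524 × 7/36 = $22,463. Book value $92,589.
Year 3: $115,524 × 6/36 = $19,254. Book value $73,335.
Year 4: $115,524 × 5/36 = $16,045. Book value $57,290.
Year 5: $115,524 × 4/36 = $12,836. Book value $44,454.

$12,836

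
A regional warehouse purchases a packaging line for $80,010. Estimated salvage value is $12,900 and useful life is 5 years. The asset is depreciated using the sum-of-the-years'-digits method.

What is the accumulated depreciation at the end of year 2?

$40,266

Depreciable base = $80,010 − $12,900 = $67,110.
Sum of the years' digits = 5+4+3+2+1 = 15.
Year 1: $67,110 × 5/15 = $22,370. Book value $57,640.
Year 2: $67,110 × 4/15 = $17,896. Book value $39,744.
Accumulated through year 2 = $80,010 − $39,744 = $40,266.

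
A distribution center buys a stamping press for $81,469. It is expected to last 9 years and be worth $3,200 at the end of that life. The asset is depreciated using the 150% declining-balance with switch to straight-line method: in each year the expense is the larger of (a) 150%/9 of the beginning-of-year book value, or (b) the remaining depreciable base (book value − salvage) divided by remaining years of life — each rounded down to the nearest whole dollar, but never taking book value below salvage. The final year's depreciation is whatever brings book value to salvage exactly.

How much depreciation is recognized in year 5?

Depreciable base = $81,469 − $3,200 = $78,269.
Year 1: DB = ⌊$81,469 × 150%/9⌋ = $13,578; SL = ⌊$78,269/9⌋ = $8,696 → take DB $13,578. Book value $67,891.
Year 2: DB = ⌊$67,891 × 150%/9⌋ = $11,315; SL = ⌊$64,691/8⌋ = $8,086 → take DB $11,315. Book value $56,576.
Year 3: DB = ⌊$56,576 × 150%/9⌋ = $9,429; SL = ⌊$53,376/7⌋ = $7,625 → take DB $9,429. Book value $47,147.
Year 4: DB = ⌊$47,147 × 150%/9⌋ = $7,857; SL = ⌊$43,947/6⌋ = $7,324 → take DB $7,857. Book value $39,290.
Year 5: DB = ⌊$39,290 × 150%/9⌋ = $6,548; SL = ⌊$36,090/5⌋ = $7,218 → take SL $7,218. Book value $32,072.

$7,218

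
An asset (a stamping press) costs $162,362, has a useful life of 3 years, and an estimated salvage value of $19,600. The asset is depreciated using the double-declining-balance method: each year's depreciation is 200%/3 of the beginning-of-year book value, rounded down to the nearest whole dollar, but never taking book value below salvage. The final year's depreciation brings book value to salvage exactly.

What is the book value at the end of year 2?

$19,600

Depreciable base = $162,362 − $19,600 = $142,762.
Year 1: ⌊$162,362 × 200%/3⌋ = $108,241. Book value $54,121.
Year 2: ⌊$54,121 × 200%/3⌋ = $36,080, capped at $34,521. Book value $19,600.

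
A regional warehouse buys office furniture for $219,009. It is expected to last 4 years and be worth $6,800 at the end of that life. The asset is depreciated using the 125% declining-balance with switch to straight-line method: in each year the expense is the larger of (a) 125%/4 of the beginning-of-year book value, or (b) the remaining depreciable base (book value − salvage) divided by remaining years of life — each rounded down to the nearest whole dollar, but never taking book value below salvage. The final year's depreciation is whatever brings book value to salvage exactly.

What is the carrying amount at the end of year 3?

$54,723

Depreciable base = $219,009 − $6,800 = $212,209.
Year 1: DB = ⌊$219,009 × 125%/4⌋ = $68,440; SL = ⌊$212,209/4⌋ = $53,052 → take DB $68,440. Book value $150,569.
Year 2: DB = ⌊$150,569 × 125%/4⌋ = $47,052; SL = ⌊$143,769/3⌋ = $47,923 → take SL $47,923. Book value $102,646.
Year 3: DB = ⌊$102,646 × 125%/4⌋ = $32,076; SL = ⌊$95,846/2⌋ = $47,923 → take SL $47,923. Book value $54,723.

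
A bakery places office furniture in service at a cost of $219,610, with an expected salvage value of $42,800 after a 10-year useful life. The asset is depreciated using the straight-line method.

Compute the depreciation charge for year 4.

Depreciable base = $219,610 − $42,800 = $176,810.
Annual expense = $176,810 / 10 = $17,681.

$17,681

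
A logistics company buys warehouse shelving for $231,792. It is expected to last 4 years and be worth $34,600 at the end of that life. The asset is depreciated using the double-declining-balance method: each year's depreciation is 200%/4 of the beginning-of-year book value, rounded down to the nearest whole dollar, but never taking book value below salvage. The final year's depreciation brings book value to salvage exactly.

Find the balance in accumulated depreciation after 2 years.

Depreciable base = $231,792 − $34,600 = $197,192.
Year 1: ⌊$231,792 × 200%/4⌋ = $115,896. Book value $115,896.
Year 2: ⌊$115,896 × 200%/4⌋ = $57,948. Book value $57,948.
Accumulated through year 2 = $231,792 − $57,948 = $173,844.

$173,844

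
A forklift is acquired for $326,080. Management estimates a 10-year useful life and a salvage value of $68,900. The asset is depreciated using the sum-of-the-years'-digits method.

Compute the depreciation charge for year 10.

Depreciable base = $326,080 − $68,900 = $257,180.
Sum of the years' digits = 10+9+8+7+6+5+4+3+2+1 = 55.
Year 1: $257,180 × 10/55 = $46,760. Book value $279,320.
Year 2: $257,180 × 9/55 = $42,084. Book value $237,236.
Year 3: $257,180 × 8/55 = $37,408. Book value $199,828.
Year 4: $257,180 × 7/55 = $32,732. Book value $167,096.
Year 5: $257,180 × 6/55 = $28,056. Book value $139,040.
Year 6: $257,180 × 5/55 = $23,380. Book value $115,660.
Year 7: $257,180 × 4/55 = $18,704. Book value $96,956.
Year 8: $257,180 × 3/55 = $14,028. Book value $82,928.
Year 9: $257,180 × 2/55 = $9,352. Book value $73,576.
Year 10: $257,180 × 1/55 = $4,676. Book value $68,900.

$4,676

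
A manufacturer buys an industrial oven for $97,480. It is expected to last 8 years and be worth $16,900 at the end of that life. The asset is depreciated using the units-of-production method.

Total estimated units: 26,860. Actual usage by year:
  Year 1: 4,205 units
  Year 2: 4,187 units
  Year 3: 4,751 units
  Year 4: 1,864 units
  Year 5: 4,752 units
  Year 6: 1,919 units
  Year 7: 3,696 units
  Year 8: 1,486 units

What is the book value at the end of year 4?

Depreciable base = $97,480 − $16,900 = $80,580.
Rate = $80,580 / 26,860 units = $3 per unit.
Year 1: 4,205 × $3 = $12,615. Book value $84,865.
Year 2: 4,187 × $3 = $12,561. Book value $72,304.
Year 3: 4,751 × $3 = $14,253. Book value $58,051.
Year 4: 1,864 × $3 = $5,592. Book value $52,459.

$52,459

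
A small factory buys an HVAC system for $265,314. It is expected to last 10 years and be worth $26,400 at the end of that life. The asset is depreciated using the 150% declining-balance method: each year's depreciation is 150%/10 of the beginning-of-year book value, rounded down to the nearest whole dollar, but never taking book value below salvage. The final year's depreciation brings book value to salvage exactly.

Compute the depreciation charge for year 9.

Depreciable base = $265,314 − $26,400 = $238,914.
Year 1: ⌊$265,314 × 150%/10⌋ = $39,797. Book value $225,517.
Year 2: ⌊$225,517 × 150%/10⌋ = $33,827. Book value $191,690.
Year 3: ⌊$191,690 × 150%/10⌋ = $28,753. Book value $162,937.
Year 4: ⌊$162,937 × 150%/10⌋ = $24,440. Book value $138,497.
Year 5: ⌊$138,497 × 150%/10⌋ = $20,774. Book value $117,723.
Year 6: ⌊$117,723 × 150%/10⌋ = $17,658. Book value $100,065.
Year 7: ⌊$100,065 × 150%/10⌋ = $15,009. Book value $85,056.
Year 8: ⌊$85,056 × 150%/10⌋ = $12,758. Book value $72,298.
Year 9: ⌊$72,298 × 150%/10⌋ = $10,844. Book value $61,454.

$10,844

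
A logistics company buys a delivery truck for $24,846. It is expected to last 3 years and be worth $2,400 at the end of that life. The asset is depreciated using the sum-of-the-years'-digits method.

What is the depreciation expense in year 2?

Depreciable base = $24,846 − $2,400 = $22,446.
Sum of the years' digits = 3+2+1 = 6.
Year 1: $22,446 × 3/6 = $11,223. Book value $13,623.
Year 2: $22,446 × 2/6 = $7,482. Book value $6,141.

$7,482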